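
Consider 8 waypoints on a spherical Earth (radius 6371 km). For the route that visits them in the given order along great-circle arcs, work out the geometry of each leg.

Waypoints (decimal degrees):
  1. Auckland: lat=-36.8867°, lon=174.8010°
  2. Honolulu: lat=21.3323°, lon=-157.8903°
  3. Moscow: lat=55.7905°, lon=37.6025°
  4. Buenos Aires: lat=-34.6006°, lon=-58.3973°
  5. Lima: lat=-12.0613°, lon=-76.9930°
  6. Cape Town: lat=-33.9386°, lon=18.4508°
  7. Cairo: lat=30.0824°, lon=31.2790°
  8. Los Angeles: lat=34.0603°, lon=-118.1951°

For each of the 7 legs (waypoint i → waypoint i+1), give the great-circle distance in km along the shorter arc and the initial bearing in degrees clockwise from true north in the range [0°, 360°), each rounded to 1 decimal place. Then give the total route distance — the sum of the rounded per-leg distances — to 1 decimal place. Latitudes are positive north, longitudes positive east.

Leg 1: dist=7079.1 km, bearing=28.5°
Leg 2: dist=11315.3 km, bearing=351.2°
Leg 3: dist=13476.5 km, bearing=253.1°
Leg 4: dist=3131.8 km, bearing=318.6°
Leg 5: dist=9754.6 km, bearing=124.3°
Leg 6: dist=7245.2 km, bearing=12.2°
Leg 7: dist=12195.9 km, bearing=333.5°
Total: 64198.4 km

Leg 1: φ1=-0.6437944, φ2=0.3723189, Δφ=1.0161132, Δλ=-5.8065586 rad; a=sin²(Δφ/2)+cosφ1·cosφ2·sin²(Δλ/2)=0.2781804602; c=2·atan2(√a, √(1-a))=1.111141174; dist=6371·c=7079.080 ≈ 7079.1 km; running total=7079.1 km
Leg 1 bearing: y=sinΔλ·cosφ2=0.42735146, x=cosφ1·sinφ2-sinφ1·cosφ2·cosΔλ=0.78775320; θ=atan2(y, x)=28.4796° ≈ 28.5°
Leg 2: φ1=0.3723189, φ2=0.9737279, Δφ=0.6014090, Δλ=3.4119930 rad; a=sin²(Δφ/2)+cosφ1·cosφ2·sin²(Δλ/2)=0.6019165163; c=2·atan2(√a, √(1-a))=1.776067893; dist=6371·c=11315.329 ≈ 11315.3 km; running total=18394.4 km
Leg 2 bearing: y=sinΔλ·cosφ2=-0.15017881, x=cosφ1·sinφ2-sinφ1·cosφ2·cosΔλ=0.96741843; θ=atan2(y, x)=-8.8240° <0 so +360° → 351.1760° ≈ 351.2°
Leg 3: φ1=0.9737279, φ2=-0.6038944, Δφ=-1.5776223, Δλ=-1.6755126 rad; a=sin²(Δφ/2)+cosφ1·cosφ2·sin²(Δλ/2)=0.7589894455; c=2·atan2(√a, √(1-a))=2.115282800; dist=6371·c=13476.467 ≈ 13476.5 km; running total=31870.9 km
Leg 3 bearing: y=sinΔλ·cosφ2=-0.81862153, x=cosφ1·sinφ2-sinφ1·cosφ2·cosΔλ=-0.24810615; θ=atan2(y, x)=-106.8609° <0 so +360° → 253.1391° ≈ 253.1°
Leg 4: φ1=-0.6038944, φ2=-0.2105094, Δφ=0.3933850, Δλ=-0.3245562 rad; a=sin²(Δφ/2)+cosφ1·cosφ2·sin²(Δλ/2)=0.0592041101; c=2·atan2(√a, √(1-a))=0.491572349; dist=6371·c=3131.807 ≈ 3131.8 km; running total=35002.7 km
Leg 4 bearing: y=sinΔλ·cosφ2=-0.31184859, x=cosφ1·sinφ2-sinφ1·cosφ2·cosΔλ=0.35432526; θ=atan2(y, x)=-41.3516° <0 so +360° → 318.6484° ≈ 318.6°
Leg 5: φ1=-0.2105094, φ2=-0.5923403, Δφ=-0.3818309, Δλ=1.6658086 rad; a=sin²(Δφ/2)+cosφ1·cosφ2·sin²(Δλ/2)=0.4801537021; c=2·atan2(√a, √(1-a))=1.531093301; dist=6371·c=9754.595 ≈ 9754.6 km; running total=44757.3 km
Leg 5 bearing: y=sinΔλ·cosφ2=0.82589446, x=cosφ1·sinφ2-sinφ1·cosφ2·cosΔλ=-0.56242585; θ=atan2(y, x)=124.2545° ≈ 124.3°
Leg 6: φ1=-0.5923403, φ2=0.5250369, Δφ=1.1173772, Δλ=0.2238943 rad; a=sin²(Δφ/2)+cosφ1·cosφ2·sin²(Δλ/2)=0.2899383370; c=2·atan2(√a, √(1-a))=1.137215110; dist=6371·c=7245.197 ≈ 7245.2 km; running total=52002.5 km
Leg 6 bearing: y=sinΔλ·cosφ2=0.19212240, x=cosφ1·sinφ2-sinφ1·cosφ2·cosΔλ=0.88689648; θ=atan2(y, x)=12.2227° ≈ 12.2°
Leg 7: φ1=0.5250369, φ2=0.5944644, Δφ=0.0694275, Δλ=-2.6088152 rad; a=sin²(Δφ/2)+cosφ1·cosφ2·sin²(Δλ/2)=0.6683870335; c=2·atan2(√a, √(1-a))=1.914285051; dist=6371·c=12195.910 ≈ 12195.9 km; running total=64198.4 km
Leg 7 bearing: y=sinΔλ·cosφ2=-0.42079208, x=cosφ1·sinφ2-sinφ1·cosφ2·cosΔλ=0.84232847; θ=atan2(y, x)=-26.5448° <0 so +360° → 333.4552° ≈ 333.5°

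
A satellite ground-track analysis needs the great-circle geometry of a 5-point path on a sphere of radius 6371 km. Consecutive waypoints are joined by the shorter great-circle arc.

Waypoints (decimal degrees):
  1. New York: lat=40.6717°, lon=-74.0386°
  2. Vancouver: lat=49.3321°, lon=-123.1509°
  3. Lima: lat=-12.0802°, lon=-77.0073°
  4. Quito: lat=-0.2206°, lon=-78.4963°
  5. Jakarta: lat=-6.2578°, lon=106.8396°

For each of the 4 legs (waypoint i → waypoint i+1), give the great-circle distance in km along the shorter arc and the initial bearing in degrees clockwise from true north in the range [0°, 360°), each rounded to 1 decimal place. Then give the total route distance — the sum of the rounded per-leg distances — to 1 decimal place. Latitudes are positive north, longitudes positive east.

Leg 1: dist=3906.1 km, bearing=301.1°
Leg 2: dist=8181.1 km, bearing=132.7°
Leg 3: dist=1328.9 km, bearing=352.8°
Leg 4: dist=19082.6 km, bearing=219.3°
Total: 32498.7 km

Leg 1: φ1=0.7098551, φ2=0.8610076, Δφ=0.1511525, Δλ=-0.8571713 rad; a=sin²(Δφ/2)+cosφ1·cosφ2·sin²(Δλ/2)=0.0910659344; c=2·atan2(√a, √(1-a))=0.613100108; dist=6371·c=3906.061 ≈ 3906.1 km; running total=3906.1 km
Leg 1 bearing: y=sinΔλ·cosφ2=-0.49266130, x=cosφ1·sinφ2-sinφ1·cosφ2·cosΔλ=0.29728195; θ=atan2(y, x)=-58.8924° <0 so +360° → 301.1076° ≈ 301.1°
Leg 2: φ1=0.8610076, φ2=-0.2108393, Δφ=-1.0718468, Δλ=0.8053577 rad; a=sin²(Δφ/2)+cosφ1·cosφ2·sin²(Δλ/2)=0.3586118008; c=2·atan2(√a, √(1-a))=1.284108911; dist=6371·c=8181.058 ≈ 8181.1 km; running total=12087.2 km
Leg 2 bearing: y=sinΔλ·cosφ2=0.70511072, x=cosφ1·sinφ2-sinφ1·cosφ2·cosΔλ=-0.65027408; θ=atan2(y, x)=132.6832° ≈ 132.7°
Leg 3: φ1=-0.2108393, φ2=-0.0038502, Δφ=0.2069891, Δλ=-0.0259880 rad; a=sin²(Δφ/2)+cosφ1·cosφ2·sin²(Δλ/2)=0.0108380244; c=2·atan2(√a, √(1-a))=0.208589612; dist=6371·c=1328.924 ≈ 1328.9 km; running total=13416.1 km
Leg 3 bearing: y=sinΔλ·cosφ2=-0.02598483, x=cosφ1·sinφ2-sinφ1·cosφ2·cosΔλ=0.20544351; θ=atan2(y, x)=-7.2086° <0 so +360° → 352.7914° ≈ 352.8°
Leg 4: φ1=-0.0038502, φ2=-0.1092192, Δφ=-0.1053690, Δλ=3.2347217 rad; a=sin²(Δφ/2)+cosφ1·cosφ2·sin²(Δλ/2)=0.9946534699; c=2·atan2(√a, √(1-a))=2.995222085; dist=6371·c=19082.560 ≈ 19082.6 km; running total=32498.7 km
Leg 4 bearing: y=sinΔλ·cosφ2=-0.09244036, x=cosφ1·sinφ2-sinφ1·cosφ2·cosΔλ=-0.11281205; θ=atan2(y, x)=-140.6682° <0 so +360° → 219.3318° ≈ 219.3°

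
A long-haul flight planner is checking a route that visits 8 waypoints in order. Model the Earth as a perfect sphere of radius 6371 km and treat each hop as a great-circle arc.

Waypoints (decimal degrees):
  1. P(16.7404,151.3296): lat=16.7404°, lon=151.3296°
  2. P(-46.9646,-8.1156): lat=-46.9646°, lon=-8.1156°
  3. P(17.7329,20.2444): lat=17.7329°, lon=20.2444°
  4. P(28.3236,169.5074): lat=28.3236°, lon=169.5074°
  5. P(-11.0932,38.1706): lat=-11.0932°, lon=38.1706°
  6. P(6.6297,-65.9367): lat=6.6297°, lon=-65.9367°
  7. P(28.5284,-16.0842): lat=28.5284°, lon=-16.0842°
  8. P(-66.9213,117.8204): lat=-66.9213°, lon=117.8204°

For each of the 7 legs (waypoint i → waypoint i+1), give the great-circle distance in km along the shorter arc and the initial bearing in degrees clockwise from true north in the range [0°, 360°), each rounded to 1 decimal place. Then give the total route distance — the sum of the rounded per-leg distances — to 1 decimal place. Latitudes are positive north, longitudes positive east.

Leg 1: φ1=0.2921751, φ2=-0.8196869, Δφ=-1.1118620, Δλ=-2.7828437 rad; a=sin²(Δφ/2)+cosφ1·cosφ2·sin²(Δλ/2)=0.9112283055; c=2·atan2(√a, √(1-a))=2.536512683; dist=6371·c=16160.122 ≈ 16160.1 km; running total=16160.1 km
Leg 1 bearing: y=sinΔλ·cosφ2=-0.23961034, x=cosφ1·sinφ2-sinφ1·cosφ2·cosΔλ=-0.51589922; θ=atan2(y, x)=-155.0874° <0 so +360° → 204.9126° ≈ 204.9°
Leg 2: φ1=-0.8196869, φ2=0.3094975, Δφ=1.1291844, Δλ=0.4949754 rad; a=sin²(Δφ/2)+cosφ1·cosφ2·sin²(Δλ/2)=0.3253091926; c=2·atan2(√a, √(1-a))=1.213885281; dist=6371·c=7733.663 ≈ 7733.7 km; running total=23893.8 km
Leg 2 bearing: y=sinΔλ·cosφ2=0.45244071, x=cosφ1·sinφ2-sinφ1·cosφ2·cosΔλ=0.82050587; θ=atan2(y, x)=28.8731° ≈ 28.9°
Leg 3: φ1=0.3094975, φ2=0.4943401, Δφ=0.1848426, Δλ=2.6051308 rad; a=sin²(Δφ/2)+cosφ1·cosφ2·sin²(Δλ/2)=0.7880821319; c=2·atan2(√a, √(1-a))=2.184824226; dist=6371·c=13919.515 ≈ 13919.5 km; running total=37813.3 km
Leg 3 bearing: y=sinΔλ·cosφ2=0.44991044, x=cosφ1·sinφ2-sinφ1·cosφ2·cosΔλ=0.68236012; θ=atan2(y, x)=33.3986° ≈ 33.4°
Leg 4: φ1=0.4943401, φ2=-0.1936129, Δφ=-0.6879529, Δλ=-2.2922596 rad; a=sin²(Δφ/2)+cosφ1·cosφ2·sin²(Δλ/2)=0.8309178925; c=2·atan2(√a, √(1-a))=2.294061308; dist=6371·c=14615.465 ≈ 14615.5 km; running total=52428.8 km
Leg 4 bearing: y=sinΔλ·cosφ2=-0.73681101, x=cosφ1·sinφ2-sinφ1·cosφ2·cosΔλ=0.13814100; θ=atan2(y, x)=-79.3812° <0 so +360° → 280.6188° ≈ 280.6°
Leg 5: φ1=-0.1936129, φ2=0.1157101, Δφ=0.3093230, Δλ=-1.8170152 rad; a=sin²(Δφ/2)+cosφ1·cosφ2·sin²(Δλ/2)=0.6298993233; c=2·atan2(√a, √(1-a))=1.833610011; dist=6371·c=11681.929 ≈ 11681.9 km; running total=64110.7 km
Leg 5 bearing: y=sinΔλ·cosφ2=-0.96335569, x=cosφ1·sinφ2-sinφ1·cosφ2·cosΔλ=0.06671185; θ=atan2(y, x)=-86.0386° <0 so +360° → 273.9614° ≈ 274.0°
Leg 6: φ1=0.1157101, φ2=0.4979145, Δφ=0.3822044, Δλ=0.8700903 rad; a=sin²(Δφ/2)+cosφ1·cosφ2·sin²(Δλ/2)=0.1910886552; c=2·atan2(√a, √(1-a))=0.904825643; dist=6371·c=5764.644 ≈ 5764.6 km; running total=69875.3 km
Leg 6 bearing: y=sinΔλ·cosφ2=0.67157563, x=cosφ1·sinφ2-sinφ1·cosφ2·cosΔλ=0.40900037; θ=atan2(y, x)=58.6579° ≈ 58.7°
Leg 7: φ1=0.4979145, φ2=-1.1679970, Δφ=-1.6659115, Δλ=2.3370762 rad; a=sin²(Δφ/2)+cosφ1·cosφ2·sin²(Δλ/2)=0.8390990775; c=2·atan2(√a, √(1-a))=2.316104285; dist=6371·c=14755.900 ≈ 14755.9 km; running total=84631.2 km
Leg 7 bearing: y=sinΔλ·cosφ2=0.28243071, x=cosφ1·sinφ2-sinφ1·cosφ2·cosΔλ=-0.67843950; θ=atan2(y, x)=157.3983° ≈ 157.4°

Leg 1: dist=16160.1 km, bearing=204.9°
Leg 2: dist=7733.7 km, bearing=28.9°
Leg 3: dist=13919.5 km, bearing=33.4°
Leg 4: dist=14615.5 km, bearing=280.6°
Leg 5: dist=11681.9 km, bearing=274.0°
Leg 6: dist=5764.6 km, bearing=58.7°
Leg 7: dist=14755.9 km, bearing=157.4°
Total: 84631.2 km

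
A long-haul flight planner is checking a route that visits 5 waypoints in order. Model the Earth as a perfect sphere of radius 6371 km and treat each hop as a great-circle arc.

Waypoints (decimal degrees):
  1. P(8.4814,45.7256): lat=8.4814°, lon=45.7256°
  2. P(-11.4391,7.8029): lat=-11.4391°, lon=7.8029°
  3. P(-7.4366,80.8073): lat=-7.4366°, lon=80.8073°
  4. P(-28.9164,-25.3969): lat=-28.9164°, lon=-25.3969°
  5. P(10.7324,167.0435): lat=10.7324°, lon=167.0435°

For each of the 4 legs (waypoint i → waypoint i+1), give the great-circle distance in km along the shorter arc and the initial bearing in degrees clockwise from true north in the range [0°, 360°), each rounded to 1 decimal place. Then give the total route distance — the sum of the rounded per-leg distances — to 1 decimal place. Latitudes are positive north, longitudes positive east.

Leg 1: dist=4742.9 km, bearing=242.8°
Leg 2: dist=8001.1 km, bearing=94.2°
Leg 3: dist=11158.2 km, bearing=238.7°
Leg 4: dist=17614.8 km, bearing=215.1°
Total: 41517.0 km

Leg 1: φ1=0.1480284, φ2=-0.1996500, Δφ=-0.3476783, Δλ=-0.6618760 rad; a=sin²(Δφ/2)+cosφ1·cosφ2·sin²(Δλ/2)=0.1322676009; c=2·atan2(√a, √(1-a))=0.744443916; dist=6371·c=4742.852 ≈ 4742.9 km; running total=4742.9 km
Leg 1 bearing: y=sinΔλ·cosφ2=-0.60238945, x=cosφ1·sinφ2-sinφ1·cosφ2·cosΔλ=-0.31019105; θ=atan2(y, x)=-117.2455° <0 so +360° → 242.7545° ≈ 242.8°
Leg 2: φ1=-0.1996500, φ2=-0.1297932, Δφ=0.0698568, Δλ=1.2741671 rad; a=sin²(Δφ/2)+cosφ1·cosφ2·sin²(Δλ/2)=0.3451242640; c=2·atan2(√a, √(1-a))=1.255864689; dist=6371·c=8001.114 ≈ 8001.1 km; running total=12744.0 km
Leg 2 bearing: y=sinΔλ·cosφ2=0.94828324, x=cosφ1·sinφ2-sinφ1·cosφ2·cosΔλ=-0.06937526; θ=atan2(y, x)=94.1842° ≈ 94.2°
Leg 3: φ1=-0.1297932, φ2=-0.5046864, Δφ=-0.3748932, Δλ=-1.8536130 rad; a=sin²(Δφ/2)+cosφ1·cosφ2·sin²(Δλ/2)=0.5898159969; c=2·atan2(√a, √(1-a))=1.751408674; dist=6371·c=11158.225 ≈ 11158.2 km; running total=23902.2 km
Leg 3 bearing: y=sinΔλ·cosφ2=-0.84055228, x=cosφ1·sinφ2-sinφ1·cosφ2·cosΔλ=-0.51108141; θ=atan2(y, x)=-121.3009° <0 so +360° → 238.6991° ≈ 238.7°
Leg 4: φ1=-0.5046864, φ2=0.1873157, Δφ=0.6920021, Δλ=3.3587186 rad; a=sin²(Δφ/2)+cosφ1·cosφ2·sin²(Δλ/2)=0.9649333133; c=2·atan2(√a, √(1-a))=2.764846476; dist=6371·c=17614.837 ≈ 17614.8 km; running total=41517.0 km
Leg 4 bearing: y=sinΔλ·cosφ2=-0.21165567, x=cosφ1·sinφ2-sinφ1·cosφ2·cosΔλ=-0.30091516; θ=atan2(y, x)=-144.8785° <0 so +360° → 215.1215° ≈ 215.1°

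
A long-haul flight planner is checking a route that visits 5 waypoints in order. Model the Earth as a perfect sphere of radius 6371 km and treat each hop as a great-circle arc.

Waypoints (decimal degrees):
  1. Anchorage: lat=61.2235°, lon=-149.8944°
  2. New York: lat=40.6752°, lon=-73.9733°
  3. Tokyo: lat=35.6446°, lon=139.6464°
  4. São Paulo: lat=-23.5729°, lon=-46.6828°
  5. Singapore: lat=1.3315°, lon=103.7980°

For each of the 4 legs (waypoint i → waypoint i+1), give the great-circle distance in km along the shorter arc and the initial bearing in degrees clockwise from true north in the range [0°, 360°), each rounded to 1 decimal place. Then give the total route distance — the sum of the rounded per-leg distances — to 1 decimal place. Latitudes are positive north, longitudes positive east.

Leg 1: dist=5414.4 km, bearing=78.3°
Leg 2: dist=10860.0 km, bearing=333.0°
Leg 3: dist=18540.9 km, bearing=26.1°
Leg 4: dist=15986.5 km, bearing=123.5°
Total: 50801.8 km

Leg 1: φ1=1.0685517, φ2=0.7099162, Δφ=-0.3586355, Δλ=1.3250732 rad; a=sin²(Δφ/2)+cosφ1·cosφ2·sin²(Δλ/2)=0.1699539549; c=2·atan2(√a, √(1-a))=0.849854979; dist=6371·c=5414.426 ≈ 5414.4 km; running total=5414.4 km
Leg 1 bearing: y=sinΔλ·cosφ2=0.73563495, x=cosφ1·sinφ2-sinφ1·cosφ2·cosΔλ=0.15205148; θ=atan2(y, x)=78.3217° ≈ 78.3°
Leg 2: φ1=0.7099162, φ2=0.6221156, Δφ=-0.0878005, Δλ=3.7283671 rad; a=sin²(Δφ/2)+cosφ1·cosφ2·sin²(Δλ/2)=0.5667051195; c=2·atan2(√a, √(1-a))=1.704605515; dist=6371·c=10860.042 ≈ 10860.0 km; running total=16274.4 km
Leg 2 bearing: y=sinΔλ·cosφ2=-0.44994489, x=cosφ1·sinφ2-sinφ1·cosφ2·cosΔλ=0.88303528; θ=atan2(y, x)=-27.0008° <0 so +360° → 332.9992° ≈ 333.0°
Leg 3: φ1=0.6221156, φ2=-0.4114247, Δφ=-1.0335403, Δλ=-3.2520580 rad; a=sin²(Δφ/2)+cosφ1·cosφ2·sin²(Δλ/2)=0.9866734101; c=2·atan2(√a, √(1-a))=2.910195042; dist=6371·c=18540.853 ≈ 18540.9 km; running total=34815.3 km
Leg 3 bearing: y=sinΔλ·cosφ2=0.10104147, x=cosφ1·sinφ2-sinφ1·cosφ2·cosΔλ=0.20588003; θ=atan2(y, x)=26.1408° ≈ 26.1°
Leg 4: φ1=-0.4114247, φ2=0.0232391, Δφ=0.4346638, Δλ=2.6263854 rad; a=sin²(Δφ/2)+cosφ1·cosφ2·sin²(Δλ/2)=0.9033262109; c=2·atan2(√a, √(1-a))=2.509262337; dist=6371·c=15986.510 ≈ 15986.5 km; running total=50801.8 km
Leg 4 bearing: y=sinΔλ·cosφ2=0.49258215, x=cosφ1·sinφ2-sinφ1·cosφ2·cosΔλ=-0.32661092; θ=atan2(y, x)=123.5467° ≈ 123.5°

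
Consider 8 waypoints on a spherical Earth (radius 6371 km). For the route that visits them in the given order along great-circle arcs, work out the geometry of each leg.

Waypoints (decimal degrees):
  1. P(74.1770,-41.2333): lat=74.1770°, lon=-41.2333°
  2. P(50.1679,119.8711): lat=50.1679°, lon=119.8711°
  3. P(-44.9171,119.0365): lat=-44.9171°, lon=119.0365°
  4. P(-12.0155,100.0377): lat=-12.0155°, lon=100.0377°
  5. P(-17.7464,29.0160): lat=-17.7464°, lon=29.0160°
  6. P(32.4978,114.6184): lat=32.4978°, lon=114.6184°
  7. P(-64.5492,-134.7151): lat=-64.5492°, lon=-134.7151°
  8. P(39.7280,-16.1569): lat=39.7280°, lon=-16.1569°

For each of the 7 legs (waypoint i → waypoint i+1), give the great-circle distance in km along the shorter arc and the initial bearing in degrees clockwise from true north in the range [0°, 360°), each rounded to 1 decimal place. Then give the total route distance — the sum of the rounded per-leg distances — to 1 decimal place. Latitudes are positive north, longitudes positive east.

Leg 1: dist=6115.7 km, bearing=14.7°
Leg 2: dist=10573.3 km, bearing=180.6°
Leg 3: dist=4079.8 km, bearing=327.8°
Leg 4: dist=7617.5 km, bearing=255.5°
Leg 5: dist=10659.6 km, bearing=57.7°
Leg 6: dist=14211.8 km, bearing=149.4°
Leg 7: dist=15269.0 km, bearing=94.9°
Total: 68526.7 km

Leg 1: φ1=1.2946329, φ2=0.8755950, Δφ=-0.4190378, Δλ=2.8118022 rad; a=sin²(Δφ/2)+cosφ1·cosφ2·sin²(Δλ/2)=0.2132073485; c=2·atan2(√a, √(1-a))=0.959920264; dist=6371·c=6115.652 ≈ 6115.7 km; running total=6115.7 km
Leg 1 bearing: y=sinΔλ·cosφ2=0.20743553, x=cosφ1·sinφ2-sinφ1·cosφ2·cosΔλ=0.79244583; θ=atan2(y, x)=14.6690° ≈ 14.7°
Leg 2: φ1=0.8755950, φ2=-0.7839513, Δφ=-1.6595463, Δλ=-0.0145665 rad; a=sin²(Δφ/2)+cosφ1·cosφ2·sin²(Δλ/2)=0.5443408258; c=2·atan2(√a, √(1-a))=1.659594630; dist=6371·c=10573.277 ≈ 10573.3 km; running total=16689.0 km
Leg 2 bearing: y=sinΔλ·cosφ2=-0.01031461, x=cosφ1·sinφ2-sinφ1·cosφ2·cosΔλ=-0.99600661; θ=atan2(y, x)=-179.4067° <0 so +360° → 180.5933° ≈ 180.6°
Leg 3: φ1=-0.7839513, φ2=-0.2097100, Δφ=0.5742412, Δλ=-0.3315916 rad; a=sin²(Δφ/2)+cosφ1·cosφ2·sin²(Δλ/2)=0.0990626156; c=2·atan2(√a, √(1-a))=0.640369953; dist=6371·c=4079.797 ≈ 4079.8 km; running total=20768.8 km
Leg 3 bearing: y=sinΔλ·cosφ2=-0.31841602, x=cosφ1·sinφ2-sinφ1·cosφ2·cosΔλ=0.50557699; θ=atan2(y, x)=-32.2030° <0 so +360° → 327.7970° ≈ 327.8°
Leg 4: φ1=-0.2097100, φ2=-0.3097331, Δφ=-0.1000231, Δλ=-1.2395625 rad; a=sin²(Δφ/2)+cosφ1·cosφ2·sin²(Δλ/2)=0.3167989626; c=2·atan2(√a, √(1-a))=1.195657102; dist=6371·c=7617.531 ≈ 7617.5 km; running total=28386.3 km
Leg 4 bearing: y=sinΔλ·cosφ2=-0.90064340, x=cosφ1·sinφ2-sinφ1·cosφ2·cosΔλ=-0.23364713; θ=atan2(y, x)=-104.5432° <0 so +360° → 255.4568° ≈ 255.5°
Leg 5: φ1=-0.3097331, φ2=0.5671936, Δφ=0.8769267, Δλ=1.4940437 rad; a=sin²(Δφ/2)+cosφ1·cosφ2·sin²(Δλ/2)=0.5510841325; c=2·atan2(√a, √(1-a))=1.673143177; dist=6371·c=10659.595 ≈ 10659.6 km; running total=39045.9 km
Leg 5 bearing: y=sinΔλ·cosφ2=0.84092904, x=cosφ1·sinφ2-sinφ1·cosφ2·cosΔλ=0.53141320; θ=atan2(y, x)=57.7097° ≈ 57.7°
Leg 6: φ1=0.5671936, φ2=-1.1265961, Δφ=-1.6937897, Δλ=-4.3516905 rad; a=sin²(Δφ/2)+cosφ1·cosφ2·sin²(Δλ/2)=0.8065223309; c=2·atan2(√a, √(1-a))=2.230704949; dist=6371·c=14211.821 ≈ 14211.8 km; running total=53257.7 km
Leg 6 bearing: y=sinΔλ·cosφ2=0.40208262, x=cosφ1·sinφ2-sinφ1·cosφ2·cosΔλ=-0.68007780; θ=atan2(y, x)=149.4071° ≈ 149.4°
Leg 7: φ1=-1.1265961, φ2=0.6933844, Δφ=1.8199805, Δλ=2.0692309 rad; a=sin²(Δφ/2)+cosφ1·cosφ2·sin²(Δλ/2)=0.8675579165; c=2·atan2(√a, √(1-a))=2.396633852; dist=6371·c=15268.954 ≈ 15269.0 km; running total=68526.7 km
Leg 7 bearing: y=sinΔλ·cosφ2=0.67551397, x=cosφ1·sinφ2-sinφ1·cosφ2·cosΔλ=-0.05732010; θ=atan2(y, x)=94.8502° ≈ 94.9°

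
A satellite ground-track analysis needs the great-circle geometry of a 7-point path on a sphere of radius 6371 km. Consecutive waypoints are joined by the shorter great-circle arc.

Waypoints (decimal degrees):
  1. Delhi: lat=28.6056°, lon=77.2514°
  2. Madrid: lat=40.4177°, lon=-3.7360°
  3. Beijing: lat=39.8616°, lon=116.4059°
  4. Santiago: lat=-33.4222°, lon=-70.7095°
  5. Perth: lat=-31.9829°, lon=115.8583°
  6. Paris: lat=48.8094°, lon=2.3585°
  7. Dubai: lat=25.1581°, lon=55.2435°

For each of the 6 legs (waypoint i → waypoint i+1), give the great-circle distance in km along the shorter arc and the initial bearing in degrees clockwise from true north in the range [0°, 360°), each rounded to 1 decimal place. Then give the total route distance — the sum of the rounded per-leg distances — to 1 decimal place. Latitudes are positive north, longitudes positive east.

Leg 1: φ1=0.4992619, φ2=0.7054219, Δφ=0.2061600, Δλ=-1.4134968 rad; a=sin²(Δφ/2)+cosφ1·cosφ2·sin²(Δλ/2)=0.2924375479; c=2·atan2(√a, √(1-a))=1.142716235; dist=6371·c=7280.245 ≈ 7280.2 km; running total=7280.2 km
Leg 1 bearing: y=sinΔλ·cosφ2=-0.75193851, x=cosφ1·sinφ2-sinφ1·cosφ2·cosΔλ=0.51211307; θ=atan2(y, x)=-55.7429° <0 so +360° → 304.2571° ≈ 304.3°
Leg 2: φ1=0.7054219, φ2=0.6957162, Δφ=-0.0097058, Δλ=2.0968717 rad; a=sin²(Δφ/2)+cosφ1·cosφ2·sin²(Δλ/2)=0.4389492112; c=2·atan2(√a, √(1-a))=1.448389298; dist=6371·c=9227.688 ≈ 9227.7 km; running total=16507.9 km
Leg 2 bearing: y=sinΔλ·cosφ2=0.66380411, x=cosφ1·sinφ2-sinφ1·cosφ2·cosΔλ=0.73787215; θ=atan2(y, x)=41.9752° ≈ 42.0°
Leg 3: φ1=0.6957162, φ2=-0.5833274, Δφ=-1.2790436, Δλ=-3.2657798 rad; a=sin²(Δφ/2)+cosφ1·cosφ2·sin²(Δλ/2)=0.9943785475; c=2·atan2(√a, √(1-a))=2.991499112; dist=6371·c=19058.841 ≈ 19058.8 km; running total=35566.7 km
Leg 3 bearing: y=sinΔλ·cosφ2=0.10338467, x=cosφ1·sinφ2-sinφ1·cosφ2·cosΔλ=0.10803248; θ=atan2(y, x)=43.7406° ≈ 43.7°
Leg 4: φ1=-0.5833274, φ2=-0.5582069, Δφ=0.0251205, Δλ=3.2562224 rad; a=sin²(Δφ/2)+cosφ1·cosφ2·sin²(Δλ/2)=0.7057768885; c=2·atan2(√a, √(1-a))=1.994954586; dist=6371·c=12709.856 ≈ 12709.9 km; running total=48276.6 km
Leg 4 bearing: y=sinΔλ·cosφ2=-0.09701686, x=cosφ1·sinφ2-sinφ1·cosφ2·cosΔλ=-0.90620705; θ=atan2(y, x)=-173.8893° <0 so +360° → 186.1107° ≈ 186.1°
Leg 5: φ1=-0.5582069, φ2=0.8518847, Δφ=1.4100916, Δλ=-1.9809452 rad; a=sin²(Δφ/2)+cosφ1·cosφ2·sin²(Δλ/2)=0.8106626439; c=2·atan2(√a, √(1-a))=2.241229281; dist=6371·c=14278.872 ≈ 14278.9 km; running total=62555.5 km
Leg 5 bearing: y=sinΔλ·cosφ2=-0.60394551, x=cosφ1·sinφ2-sinφ1·cosφ2·cosΔλ=0.49920407; θ=atan2(y, x)=-50.4238° <0 so +360° → 309.5762° ≈ 309.6°
Leg 6: φ1=0.8518847, φ2=0.4390917, Δφ=-0.4127931, Δλ=0.9230174 rad; a=sin²(Δφ/2)+cosφ1·cosφ2·sin²(Δλ/2)=0.1601983357; c=2·atan2(√a, √(1-a))=0.823574562; dist=6371·c=5246.994 ≈ 5247.0 km; running total=67802.5 km
Leg 6 bearing: y=sinΔλ·cosφ2=0.72178070, x=cosφ1·sinφ2-sinφ1·cosφ2·cosΔλ=-0.13104173; θ=atan2(y, x)=100.2902° ≈ 100.3°

Leg 1: dist=7280.2 km, bearing=304.3°
Leg 2: dist=9227.7 km, bearing=42.0°
Leg 3: dist=19058.8 km, bearing=43.7°
Leg 4: dist=12709.9 km, bearing=186.1°
Leg 5: dist=14278.9 km, bearing=309.6°
Leg 6: dist=5247.0 km, bearing=100.3°
Total: 67802.5 km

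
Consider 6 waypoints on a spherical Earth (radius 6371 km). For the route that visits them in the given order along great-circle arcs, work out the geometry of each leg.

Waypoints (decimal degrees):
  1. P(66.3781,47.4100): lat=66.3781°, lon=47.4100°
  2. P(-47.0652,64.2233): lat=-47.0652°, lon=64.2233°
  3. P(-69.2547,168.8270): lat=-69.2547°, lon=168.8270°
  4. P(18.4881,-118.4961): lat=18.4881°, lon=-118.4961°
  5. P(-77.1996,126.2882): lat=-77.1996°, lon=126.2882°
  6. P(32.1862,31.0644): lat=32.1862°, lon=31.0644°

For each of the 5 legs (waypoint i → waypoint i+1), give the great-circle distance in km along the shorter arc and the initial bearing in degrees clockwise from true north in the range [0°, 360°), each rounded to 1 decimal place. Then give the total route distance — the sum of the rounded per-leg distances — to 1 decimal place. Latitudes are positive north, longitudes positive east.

Leg 1: dist=12695.6 km, bearing=167.5°
Leg 2: dist=5715.8 km, bearing=154.0°
Leg 3: dist=11267.8 km, bearing=67.4°
Leg 4: dist=12620.6 km, bearing=192.6°
Leg 5: dist=13615.4 km, bearing=272.9°
Total: 55915.2 km

Leg 1: φ1=1.1585164, φ2=-0.8214427, Δφ=-1.9799591, Δλ=0.2934474 rad; a=sin²(Δφ/2)+cosφ1·cosφ2·sin²(Δλ/2)=0.7047544978; c=2·atan2(√a, √(1-a))=1.992712123; dist=6371·c=12695.569 ≈ 12695.6 km; running total=12695.6 km
Leg 1 bearing: y=sinΔλ·cosφ2=0.19702990, x=cosφ1·sinφ2-sinφ1·cosφ2·cosΔλ=-0.89077584; θ=atan2(y, x)=167.5276° ≈ 167.5°
Leg 2: φ1=-0.8214427, φ2=-1.2087225, Δφ=-0.3872798, Δλ=1.8256790 rad; a=sin²(Δφ/2)+cosφ1·cosφ2·sin²(Δλ/2)=0.1880864288; c=2·atan2(√a, √(1-a))=0.897166352; dist=6371·c=5715.847 ≈ 5715.8 km; running total=18411.4 km
Leg 2 bearing: y=sinΔλ·cosφ2=0.34277069, x=cosφ1·sinφ2-sinφ1·cosφ2·cosΔλ=-0.70238732; θ=atan2(y, x)=153.9873° ≈ 154.0°
Leg 3: φ1=-1.2087225, φ2=0.3226782, Δφ=1.5314008, Δλ=-5.0147341 rad; a=sin²(Δφ/2)+cosφ1·cosφ2·sin²(Δλ/2)=0.5982601973; c=2·atan2(√a, √(1-a))=1.768604169; dist=6371·c=11267.777 ≈ 11267.8 km; running total=29679.2 km
Leg 3 bearing: y=sinΔλ·cosφ2=0.90537137, x=cosφ1·sinφ2-sinφ1·cosφ2·cosΔλ=0.37640724; θ=atan2(y, x)=67.4250° ≈ 67.4°
Leg 4: φ1=0.3226782, φ2=-1.3473872, Δφ=-1.6700654, Δλ=4.2722920 rad; a=sin²(Δφ/2)+cosφ1·cosφ2·sin²(Δλ/2)=0.6993720088; c=2·atan2(√a, √(1-a))=1.980943193; dist=6371·c=12620.589 ≈ 12620.6 km; running total=42299.8 km
Leg 4 bearing: y=sinΔλ·cosφ2=-0.20044338, x=cosφ1·sinφ2-sinφ1·cosφ2·cosΔλ=-0.89488863; θ=atan2(y, x)=-167.3749° <0 so +360° → 192.6251° ≈ 192.6°
Leg 5: φ1=-1.3473872, φ2=0.5617552, Δφ=1.9091424, Δλ=-1.6619688 rad; a=sin²(Δφ/2)+cosφ1·cosφ2·sin²(Δλ/2)=0.7682530915; c=2·atan2(√a, √(1-a))=2.137087860; dist=6371·c=13615.387 ≈ 13615.4 km; running total=55915.2 km
Leg 5 bearing: y=sinΔλ·cosφ2=-0.84280643, x=cosφ1·sinφ2-sinφ1·cosφ2·cosΔλ=0.04287698; θ=atan2(y, x)=-87.0876° <0 so +360° → 272.9124° ≈ 272.9°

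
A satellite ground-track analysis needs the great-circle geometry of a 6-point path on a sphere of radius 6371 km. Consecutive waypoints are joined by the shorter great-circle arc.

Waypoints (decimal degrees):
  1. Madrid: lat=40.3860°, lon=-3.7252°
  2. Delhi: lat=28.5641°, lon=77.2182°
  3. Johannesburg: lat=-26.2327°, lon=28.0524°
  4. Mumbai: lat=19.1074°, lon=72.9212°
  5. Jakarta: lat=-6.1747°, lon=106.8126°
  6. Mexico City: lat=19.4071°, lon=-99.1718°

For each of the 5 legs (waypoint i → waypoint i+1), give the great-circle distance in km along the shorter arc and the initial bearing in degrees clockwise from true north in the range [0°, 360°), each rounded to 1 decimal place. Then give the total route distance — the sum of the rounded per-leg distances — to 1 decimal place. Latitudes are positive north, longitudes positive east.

Leg 1: φ1=0.7048687, φ2=0.4985376, Δφ=-0.2063311, Δλ=1.4127288 rad; a=sin²(Δφ/2)+cosφ1·cosφ2·sin²(Δλ/2)=0.2924454397; c=2·atan2(√a, √(1-a))=1.142733584; dist=6371·c=7280.356 ≈ 7280.4 km; running total=7280.4 km
Leg 1 bearing: y=sinΔλ·cosφ2=0.86733347, x=cosφ1·sinφ2-sinφ1·cosφ2·cosΔλ=0.27462168; θ=atan2(y, x)=72.4308° ≈ 72.4°
Leg 2: φ1=0.4985376, φ2=-0.4578470, Δφ=-0.9563846, Δλ=-0.8581051 rad; a=sin²(Δφ/2)+cosφ1·cosφ2·sin²(Δλ/2)=0.3481050530; c=2·atan2(√a, √(1-a))=1.262128289; dist=6371·c=8041.019 ≈ 8041.0 km; running total=15321.4 km
Leg 2 bearing: y=sinΔλ·cosφ2=-0.67867931, x=cosφ1·sinφ2-sinφ1·cosφ2·cosΔλ=-0.66865992; θ=atan2(y, x)=-134.5739° <0 so +360° → 225.4261° ≈ 225.4°
Leg 3: φ1=-0.4578470, φ2=0.3334870, Δφ=0.7913340, Δλ=0.7831083 rad; a=sin²(Δφ/2)+cosφ1·cosφ2·sin²(Δλ/2)=0.2719923231; c=2·atan2(√a, √(1-a))=1.097283563; dist=6371·c=6990.794 ≈ 6990.8 km; running total=22312.2 km
Leg 3 bearing: y=sinΔλ·cosφ2=0.66661817, x=cosφ1·sinφ2-sinφ1·cosφ2·cosΔλ=0.58963566; θ=atan2(y, x)=48.5067° ≈ 48.5°
Leg 4: φ1=0.3334870, φ2=-0.1077688, Δφ=-0.4412559, Δλ=0.5915165 rad; a=sin²(Δφ/2)+cosφ1·cosφ2·sin²(Δλ/2)=0.1276980118; c=2·atan2(√a, √(1-a))=0.730854970; dist=6371·c=4656.277 ≈ 4656.3 km; running total=26968.5 km
Leg 4 bearing: y=sinΔλ·cosφ2=0.55438552, x=cosφ1·sinφ2-sinφ1·cosφ2·cosΔλ=-0.37178168; θ=atan2(y, x)=123.8466° ≈ 123.8°
Leg 5: φ1=-0.1077688, φ2=0.3387178, Δφ=0.4464866, Δλ=-3.5951060 rad; a=sin²(Δφ/2)+cosφ1·cosφ2·sin²(Δλ/2)=0.9393298529; c=2·atan2(√a, √(1-a))=2.643844033; dist=6371·c=16843.930 ≈ 16843.9 km; running total=43812.4 km
Leg 5 bearing: y=sinΔλ·cosφ2=0.41323272, x=cosφ1·sinφ2-sinφ1·cosφ2·cosΔλ=0.23915651; θ=atan2(y, x)=59.9401° ≈ 59.9°

Leg 1: dist=7280.4 km, bearing=72.4°
Leg 2: dist=8041.0 km, bearing=225.4°
Leg 3: dist=6990.8 km, bearing=48.5°
Leg 4: dist=4656.3 km, bearing=123.8°
Leg 5: dist=16843.9 km, bearing=59.9°
Total: 43812.4 km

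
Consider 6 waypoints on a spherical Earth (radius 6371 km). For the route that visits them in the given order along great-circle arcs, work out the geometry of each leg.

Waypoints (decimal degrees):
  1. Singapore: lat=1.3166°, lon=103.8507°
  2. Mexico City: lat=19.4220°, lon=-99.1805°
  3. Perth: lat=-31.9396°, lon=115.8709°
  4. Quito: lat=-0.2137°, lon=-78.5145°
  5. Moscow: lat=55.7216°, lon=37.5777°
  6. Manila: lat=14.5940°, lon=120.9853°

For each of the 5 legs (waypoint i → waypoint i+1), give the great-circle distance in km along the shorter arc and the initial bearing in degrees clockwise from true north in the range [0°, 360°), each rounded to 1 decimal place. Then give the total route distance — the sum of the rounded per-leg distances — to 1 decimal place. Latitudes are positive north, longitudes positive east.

Leg 1: dist=16603.9 km, bearing=46.3°
Leg 2: dist=16257.8 km, bearing=241.2°
Leg 3: dist=16132.9 km, bearing=154.3°
Leg 4: dist=11622.6 km, bearing=31.5°
Leg 5: dist=8260.6 km, bearing=87.0°
Total: 68877.8 km

Leg 1: φ1=0.0229790, φ2=0.3389778, Δφ=0.3159988, Δλ=-3.5435629 rad; a=sin²(Δφ/2)+cosφ1·cosφ2·sin²(Δλ/2)=0.9300266298; c=2·atan2(√a, √(1-a))=2.606170379; dist=6371·c=16603.911 ≈ 16603.9 km; running total=16603.9 km
Leg 1 bearing: y=sinΔλ·cosφ2=0.36896927, x=cosφ1·sinφ2-sinφ1·cosφ2·cosΔλ=0.35237774; θ=atan2(y, x)=46.3176° ≈ 46.3°
Leg 2: φ1=0.3389778, φ2=-0.5574512, Δφ=-0.8964290, Δλ=3.7533550 rad; a=sin²(Δφ/2)+cosφ1·cosφ2·sin²(Δλ/2)=0.9155409141; c=2·atan2(√a, √(1-a))=2.551846402; dist=6371·c=16257.813 ≈ 16257.8 km; running total=32861.7 km
Leg 2 bearing: y=sinΔλ·cosφ2=-0.48736396, x=cosφ1·sinφ2-sinφ1·cosφ2·cosΔλ=-0.26791671; θ=atan2(y, x)=-118.7987° <0 so +360° → 241.2013° ≈ 241.2°
Leg 3: φ1=-0.5574512, φ2=-0.0037298, Δφ=0.5537214, Δλ=-3.3926652 rad; a=sin²(Δφ/2)+cosφ1·cosφ2·sin²(Δλ/2)=0.9100103125; c=2·atan2(√a, √(1-a))=2.532243381; dist=6371·c=16132.923 ≈ 16132.9 km; running total=48994.6 km
Leg 3 bearing: y=sinΔλ·cosφ2=0.24844134, x=cosφ1·sinφ2-sinφ1·cosφ2·cosΔλ=-0.51559972; θ=atan2(y, x)=154.2729° ≈ 154.3°
Leg 4: φ1=-0.0037298, φ2=0.9725254, Δφ=0.9762552, Δλ=2.0261911 rad; a=sin²(Δφ/2)+cosφ1·cosφ2·sin²(Δλ/2)=0.6253957569; c=2·atan2(√a, √(1-a))=1.824294140; dist=6371·c=11622.578 ≈ 11622.6 km; running total=60617.2 km
Leg 4 bearing: y=sinΔλ·cosφ2=0.50581595, x=cosφ1·sinφ2-sinφ1·cosφ2·cosΔλ=0.82538103; θ=atan2(y, x)=31.5011° ≈ 31.5°
Leg 5: φ1=0.9725254, φ2=0.2547134, Δφ=-0.7178120, Δλ=1.4557372 rad; a=sin²(Δφ/2)+cosφ1·cosφ2·sin²(Δλ/2)=0.3646111452; c=2·atan2(√a, √(1-a))=1.296595496; dist=6371·c=8260.610 ≈ 8260.6 km; running total=68877.8 km
Leg 5 bearing: y=sinΔλ·cosφ2=0.96133690, x=cosφ1·sinφ2-sinφ1·cosφ2·cosΔλ=0.05010791; θ=atan2(y, x)=87.0163° ≈ 87.0°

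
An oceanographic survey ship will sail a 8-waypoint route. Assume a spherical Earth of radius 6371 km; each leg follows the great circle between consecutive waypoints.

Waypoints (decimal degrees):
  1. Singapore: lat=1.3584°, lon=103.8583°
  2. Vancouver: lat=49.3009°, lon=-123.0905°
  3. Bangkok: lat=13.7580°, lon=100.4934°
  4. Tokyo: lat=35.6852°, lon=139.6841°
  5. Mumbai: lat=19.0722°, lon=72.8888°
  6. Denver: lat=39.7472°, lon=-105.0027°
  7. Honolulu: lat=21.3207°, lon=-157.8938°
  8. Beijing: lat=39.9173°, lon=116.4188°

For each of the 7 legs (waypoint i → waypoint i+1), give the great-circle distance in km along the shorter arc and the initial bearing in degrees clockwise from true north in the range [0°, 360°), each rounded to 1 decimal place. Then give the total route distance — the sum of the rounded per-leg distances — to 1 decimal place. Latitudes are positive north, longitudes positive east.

Leg 1: φ1=0.0237086, φ2=0.8604630, Δφ=0.8367545, Δλ=-3.9610038 rad; a=sin²(Δφ/2)+cosφ1·cosφ2·sin²(Δλ/2)=0.7135249905; c=2·atan2(√a, √(1-a))=2.012024108; dist=6371·c=12818.606 ≈ 12818.6 km; running total=12818.6 km
Leg 1 bearing: y=sinΔλ·cosφ2=0.47650827, x=cosφ1·sinφ2-sinφ1·cosφ2·cosΔλ=0.76848434; θ=atan2(y, x)=31.8015° ≈ 31.8°
Leg 2: φ1=0.8604630, φ2=0.2401224, Δφ=-0.6203406, Δλ=3.9022752 rad; a=sin²(Δφ/2)+cosφ1·cosφ2·sin²(Δλ/2)=0.6392468581; c=2·atan2(√a, √(1-a))=1.853021749; dist=6371·c=11805.602 ≈ 11805.6 km; running total=24624.2 km
Leg 2 bearing: y=sinΔλ·cosφ2=-0.66963590, x=cosφ1·sinφ2-sinφ1·cosφ2·cosΔλ=0.68849765; θ=atan2(y, x)=-44.2043° <0 so +360° → 315.7957° ≈ 315.8°
Leg 3: φ1=0.2401224, φ2=0.6228242, Δφ=0.3827018, Δλ=0.6840068 rad; a=sin²(Δφ/2)+cosφ1·cosφ2·sin²(Δλ/2)=0.1249065541; c=2·atan2(√a, √(1-a))=0.722451649; dist=6371·c=4602.739 ≈ 4602.7 km; running total=29226.9 km
Leg 3 bearing: y=sinΔλ·cosφ2=0.51325366, x=cosφ1·sinφ2-sinφ1·cosφ2·cosΔλ=0.41688164; θ=atan2(y, x)=50.9154° ≈ 50.9°
Leg 4: φ1=0.6228242, φ2=0.3328727, Δφ=-0.2899515, Δλ=-1.1657979 rad; a=sin²(Δφ/2)+cosφ1·cosφ2·sin²(Δλ/2)=0.2534620556; c=2·atan2(√a, √(1-a))=1.055174542; dist=6371·c=6722.517 ≈ 6722.5 km; running total=35949.4 km
Leg 4 bearing: y=sinΔλ·cosφ2=-0.86865122, x=cosφ1·sinφ2-sinφ1·cosφ2·cosΔλ=0.04817909; θ=atan2(y, x)=-86.8254° <0 so +360° → 273.1746° ≈ 273.2°
Leg 5: φ1=0.3328727, φ2=0.6937195, Δφ=0.3608468, Δλ=-3.1047924 rad; a=sin²(Δφ/2)+cosφ1·cosφ2·sin²(Δλ/2)=0.7586226828; c=2·atan2(√a, √(1-a))=2.114425492; dist=6371·c=13471.005 ≈ 13471.0 km; running total=49420.4 km
Leg 5 bearing: y=sinΔλ·cosφ2=-0.02828835, x=cosφ1·sinφ2-sinφ1·cosφ2·cosΔλ=0.85536951; θ=atan2(y, x)=-1.8942° <0 so +360° → 358.1058° ≈ 358.1°
Leg 6: φ1=0.6937195, φ2=0.3721164, Δφ=-0.3216031, Δλ=-0.9231238 rad; a=sin²(Δφ/2)+cosφ1·cosφ2·sin²(Δλ/2)=0.1676920821; c=2·atan2(√a, √(1-a))=0.843816775; dist=6371·c=5375.957 ≈ 5376.0 km; running total=54796.4 km
Leg 6 bearing: y=sinΔλ·cosφ2=-0.74290993, x=cosφ1·sinφ2-sinφ1·cosφ2·cosΔλ=-0.07981617; θ=atan2(y, x)=-96.1322° <0 so +360° → 263.8678° ≈ 263.9°
Leg 7: φ1=0.3721164, φ2=0.6966883, Δφ=0.3245719, Δλ=4.7876580 rad; a=sin²(Δφ/2)+cosφ1·cosφ2·sin²(Δλ/2)=0.3564825265; c=2·atan2(√a, √(1-a))=1.279666234; dist=6371·c=8152.754 ≈ 8152.8 km; running total=62949.2 km
Leg 7 bearing: y=sinΔλ·cosφ2=-0.76479985, x=cosφ1·sinφ2-sinφ1·cosφ2·cosΔλ=0.57679470; θ=atan2(y, x)=-52.9772° <0 so +360° → 307.0228° ≈ 307.0°

Leg 1: dist=12818.6 km, bearing=31.8°
Leg 2: dist=11805.6 km, bearing=315.8°
Leg 3: dist=4602.7 km, bearing=50.9°
Leg 4: dist=6722.5 km, bearing=273.2°
Leg 5: dist=13471.0 km, bearing=358.1°
Leg 6: dist=5376.0 km, bearing=263.9°
Leg 7: dist=8152.8 km, bearing=307.0°
Total: 62949.2 km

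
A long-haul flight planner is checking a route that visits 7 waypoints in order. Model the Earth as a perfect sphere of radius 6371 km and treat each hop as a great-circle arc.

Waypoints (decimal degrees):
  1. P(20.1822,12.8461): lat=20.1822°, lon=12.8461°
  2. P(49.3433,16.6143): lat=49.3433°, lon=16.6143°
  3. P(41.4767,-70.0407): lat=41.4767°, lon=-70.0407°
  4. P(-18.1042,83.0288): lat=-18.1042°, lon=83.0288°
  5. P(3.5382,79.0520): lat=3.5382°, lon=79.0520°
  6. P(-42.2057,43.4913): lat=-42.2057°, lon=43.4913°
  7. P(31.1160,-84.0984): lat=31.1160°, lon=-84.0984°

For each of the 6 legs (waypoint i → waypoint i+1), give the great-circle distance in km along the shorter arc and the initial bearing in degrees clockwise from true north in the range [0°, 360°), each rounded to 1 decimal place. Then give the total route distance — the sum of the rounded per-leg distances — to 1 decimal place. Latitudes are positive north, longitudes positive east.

Leg 1: dist=3259.8 km, bearing=5.0°
Leg 2: dist=6441.7 km, bearing=298.0°
Leg 3: dist=16369.7 km, bearing=52.7°
Leg 4: dist=2445.7 km, bearing=349.3°
Leg 5: dist=6220.8 km, bearing=211.3°
Leg 6: dist=15258.5 km, bearing=272.7°
Total: 49996.2 km

Leg 1: φ1=0.3522458, φ2=0.8612030, Δφ=0.5089572, Δλ=0.0657675 rad; a=sin²(Δφ/2)+cosφ1·cosφ2·sin²(Δλ/2)=0.0640344752; c=2·atan2(√a, √(1-a))=0.511663843; dist=6371·c=3259.810 ≈ 3259.8 km; running total=3259.8 km
Leg 1 bearing: y=sinΔλ·cosφ2=0.04281830, x=cosφ1·sinφ2-sinφ1·cosφ2·cosΔλ=0.48775284; θ=atan2(y, x)=5.0170° ≈ 5.0°
Leg 2: φ1=0.8612030, φ2=0.7239050, Δφ=-0.1372981, Δλ=-1.5124151 rad; a=sin²(Δφ/2)+cosφ1·cosφ2·sin²(Δλ/2)=0.2345338472; c=2·atan2(√a, √(1-a))=1.011095963; dist=6371·c=6441.692 ≈ 6441.7 km; running total=9701.5 km
Leg 2 bearing: y=sinΔλ·cosφ2=-0.74794866, x=cosφ1·sinφ2-sinφ1·cosφ2·cosΔλ=0.39835120; θ=atan2(y, x)=-61.9606° <0 so +360° → 298.0394° ≈ 298.0°
Leg 3: φ1=0.7239050, φ2=-0.3159779, Δφ=-1.0398829, Δλ=2.6715668 rad; a=sin²(Δφ/2)+cosφ1·cosφ2·sin²(Δλ/2)=0.9203594820; c=2·atan2(√a, √(1-a))=2.569405980; dist=6371·c=16369.685 ≈ 16369.7 km; running total=26071.2 km
Leg 3 bearing: y=sinΔλ·cosφ2=0.43048717, x=cosφ1·sinφ2-sinφ1·cosφ2·cosΔλ=0.32843937; θ=atan2(y, x)=52.6582° ≈ 52.7°
Leg 4: φ1=-0.3159779, φ2=0.0617532, Δφ=0.3777311, Δλ=-0.0694083 rad; a=sin²(Δφ/2)+cosφ1·cosφ2·sin²(Δλ/2)=0.0363902047; c=2·atan2(√a, √(1-a))=0.383877028; dist=6371·c=2445.681 ≈ 2445.7 km; running total=28516.9 km
Leg 4 bearing: y=sinΔλ·cosφ2=-0.06922034, x=cosφ1·sinφ2-sinφ1·cosφ2·cosΔλ=0.36806572; θ=atan2(y, x)=-10.6509° <0 so +360° → 349.3491° ≈ 349.3°
Leg 5: φ1=0.0617532, φ2=-0.7366284, Δφ=-0.7983817, Δλ=-0.6206513 rad; a=sin²(Δφ/2)+cosφ1·cosφ2·sin²(Δλ/2)=0.2200088281; c=2·atan2(√a, √(1-a))=0.976431838; dist=6371·c=6220.847 ≈ 6220.8 km; running total=34737.7 km
Leg 5 bearing: y=sinΔλ·cosφ2=-0.43078725, x=cosφ1·sinφ2-sinφ1·cosφ2·cosΔλ=-0.70770200; θ=atan2(y, x)=-148.6706° <0 so +360° → 211.3294° ≈ 211.3°
Leg 6: φ1=-0.7366284, φ2=0.5430767, Δφ=1.2797051, Δλ=-2.2268604 rad; a=sin²(Δφ/2)+cosφ1·cosφ2·sin²(Δλ/2)=0.8670028059; c=2·atan2(√a, √(1-a))=2.394997667; dist=6371·c=15258.530 ≈ 15258.5 km; running total=49996.2 km
Leg 6 bearing: y=sinΔλ·cosφ2=-0.67839113, x=cosφ1·sinφ2-sinφ1·cosφ2·cosΔλ=0.03195685; θ=atan2(y, x)=-87.3030° <0 so +360° → 272.6970° ≈ 272.7°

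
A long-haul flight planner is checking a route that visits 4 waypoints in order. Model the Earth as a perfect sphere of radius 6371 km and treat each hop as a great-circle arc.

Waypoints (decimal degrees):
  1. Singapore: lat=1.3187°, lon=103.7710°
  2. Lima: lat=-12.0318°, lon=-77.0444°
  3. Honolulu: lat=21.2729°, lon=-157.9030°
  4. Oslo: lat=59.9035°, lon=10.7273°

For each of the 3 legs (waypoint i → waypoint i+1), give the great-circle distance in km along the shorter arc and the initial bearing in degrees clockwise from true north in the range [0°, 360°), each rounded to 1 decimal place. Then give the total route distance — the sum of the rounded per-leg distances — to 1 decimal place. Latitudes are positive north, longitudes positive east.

Leg 1: φ1=0.0230157, φ2=-0.2099945, Δφ=-0.2330102, Δλ=-3.1558241 rad; a=sin²(Δφ/2)+cosφ1·cosφ2·sin²(Δλ/2)=0.9912356532; c=2·atan2(√a, √(1-a))=2.954081888; dist=6371·c=18820.456 ≈ 18820.5 km; running total=18820.5 km
Leg 1 bearing: y=sinΔλ·cosφ2=0.01391831, x=cosφ1·sinφ2-sinφ1·cosφ2·cosΔλ=-0.18589355; θ=atan2(y, x)=175.7181° ≈ 175.7°
Leg 2: φ1=-0.2099945, φ2=0.3712821, Δφ=0.5812767, Δλ=-1.4112488 rad; a=sin²(Δφ/2)+cosφ1·cosφ2·sin²(Δλ/2)=0.4654176584; c=2·atan2(√a, √(1-a))=1.501576380; dist=6371·c=9566.543 ≈ 9566.5 km; running total=28387.0 km
Leg 2 bearing: y=sinΔλ·cosφ2=-0.92002760, x=cosφ1·sinφ2-sinφ1·cosφ2·cosΔλ=0.38570127; θ=atan2(y, x)=-67.2552° <0 so +360° → 292.7448° ≈ 292.7°
Leg 3: φ1=0.3712821, φ2=1.0455133, Δφ=0.6742312, Δλ=2.9431540 rad; a=sin²(Δφ/2)+cosφ1·cosφ2·sin²(Δλ/2)=0.5721112850; c=2·atan2(√a, √(1-a))=1.715523611; dist=6371·c=10929.601 ≈ 10929.6 km; running total=39316.6 km
Leg 3 bearing: y=sinΔλ·cosφ2=0.09885686, x=cosφ1·sinφ2-sinφ1·cosφ2·cosΔλ=0.98459493; θ=atan2(y, x)=5.7335° ≈ 5.7°

Leg 1: dist=18820.5 km, bearing=175.7°
Leg 2: dist=9566.5 km, bearing=292.7°
Leg 3: dist=10929.6 km, bearing=5.7°
Total: 39316.6 km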